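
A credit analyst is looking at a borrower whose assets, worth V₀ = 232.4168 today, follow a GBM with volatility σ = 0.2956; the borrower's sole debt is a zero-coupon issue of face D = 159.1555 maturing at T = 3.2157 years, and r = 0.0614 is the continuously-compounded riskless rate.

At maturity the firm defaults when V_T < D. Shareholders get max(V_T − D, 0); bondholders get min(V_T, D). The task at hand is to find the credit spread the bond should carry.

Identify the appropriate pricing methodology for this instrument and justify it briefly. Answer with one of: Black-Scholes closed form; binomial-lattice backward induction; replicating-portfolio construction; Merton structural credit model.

Key observation: a levered firm with one bullet debt due at 3.2157 years is the canonical structural-credit setup: equity is a call on the firm's assets struck at the face value.

framework: Merton structural credit model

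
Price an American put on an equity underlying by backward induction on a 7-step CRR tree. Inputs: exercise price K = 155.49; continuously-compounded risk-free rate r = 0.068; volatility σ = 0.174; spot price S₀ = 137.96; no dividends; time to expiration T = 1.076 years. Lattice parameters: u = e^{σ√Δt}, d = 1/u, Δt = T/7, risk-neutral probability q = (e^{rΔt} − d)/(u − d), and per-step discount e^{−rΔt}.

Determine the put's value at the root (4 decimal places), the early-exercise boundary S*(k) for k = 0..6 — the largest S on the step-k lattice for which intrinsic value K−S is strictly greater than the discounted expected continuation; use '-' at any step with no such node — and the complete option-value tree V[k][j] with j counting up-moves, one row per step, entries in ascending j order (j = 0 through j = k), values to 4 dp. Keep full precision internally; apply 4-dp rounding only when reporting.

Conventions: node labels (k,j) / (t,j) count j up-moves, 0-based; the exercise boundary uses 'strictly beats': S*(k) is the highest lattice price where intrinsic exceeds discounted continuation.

Δt=0.15371  u=1.07060  d=0.93406  q=0.55990  discount=0.98960
step 7 (expiry): payoffs max(K−S,0) = 69.9119 57.4017 43.0628 26.6277 7.7900 0.0000 0.0000 0.0000
step 6: (k=6,j=0): S=91.6199, K−S=63.8701, hold=62.2533 ⇒ V=63.8701 exercise | (k=6,j=1): S=105.0133, K−S=50.4767, hold=48.8599 ⇒ V=50.4767 exercise | (k=6,j=2): S=120.3646, K−S=35.1254, hold=33.5086 ⇒ V=35.1254 exercise | (k=6,j=3): S=137.9600, K−S=17.5300, hold=15.9132 ⇒ V=17.5300 exercise | (k=6,j=4): S=158.1276, K−S=0.0000, hold=3.3927 ⇒ V=3.3927 continue | (k=6,j=5): S=181.2433, K−S=0.0000, hold=0.0000 ⇒ V=0.0000 continue | (k=6,j=6): S=207.7382, K−S=0.0000, hold=0.0000 ⇒ V=0.0000 continue  boundary S*=137.9600
step 5: (k=5,j=0): S=98.0883, K−S=57.4017, hold=55.7849 ⇒ V=57.4017 exercise | (k=5,j=1): S=112.4272, K−S=43.0628, hold=41.4459 ⇒ V=43.0628 exercise | (k=5,j=2): S=128.8623, K−S=26.6277, hold=25.0109 ⇒ V=26.6277 exercise | (k=5,j=3): S=147.7000, K−S=7.7900, hold=9.5145 ⇒ V=9.5145 continue | (k=5,j=4): S=169.2914, K−S=0.0000, hold=1.4776 ⇒ V=1.4776 continue | (k=5,j=5): S=194.0391, K−S=0.0000, hold=0.0000 ⇒ V=0.0000 continue  boundary S*=128.8623
step 4: (k=4,j=0): S=105.0133, K−S=50.4767, hold=48.8599 ⇒ V=50.4767 exercise | (k=4,j=1): S=120.3646, K−S=35.1254, hold=33.5086 ⇒ V=35.1254 exercise | (k=4,j=2): S=137.9600, K−S=17.5300, hold=16.8687 ⇒ V=17.5300 exercise | (k=4,j=3): S=158.1276, K−S=0.0000, hold=4.9625 ⇒ V=4.9625 continue | (k=4,j=4): S=181.2433, K−S=0.0000, hold=0.6435 ⇒ V=0.6435 continue  boundary S*=137.9600
step 3: (k=3,j=0): S=112.4272, K−S=43.0628, hold=41.4459 ⇒ V=43.0628 exercise | (k=3,j=1): S=128.8623, K−S=26.6277, hold=25.0109 ⇒ V=26.6277 exercise | (k=3,j=2): S=147.7000, K−S=7.7900, hold=10.3843 ⇒ V=10.3843 continue | (k=3,j=3): S=169.2914, K−S=0.0000, hold=2.5178 ⇒ V=2.5178 continue  boundary S*=128.8623
step 2: (k=2,j=0): S=120.3646, K−S=35.1254, hold=33.5086 ⇒ V=35.1254 exercise | (k=2,j=1): S=137.9600, K−S=17.5300, hold=17.3506 ⇒ V=17.5300 exercise | (k=2,j=2): S=158.1276, K−S=0.0000, hold=5.9176 ⇒ V=5.9176 continue  boundary S*=137.9600
step 1: (k=1,j=0): S=128.8623, K−S=26.6277, hold=25.0109 ⇒ V=26.6277 exercise | (k=1,j=1): S=147.7000, K−S=7.7900, hold=10.9135 ⇒ V=10.9135 continue  boundary S*=128.8623
step 0: (k=0,j=0): S=137.9600, K−S=17.5300, hold=17.6439 ⇒ V=17.6439 continue  boundary S*=-

price = 17.6439
boundary = - 128.8623 137.9600 128.8623 137.9600 128.8623 137.9600
tree:
17.6439
26.6277 10.9135
35.1254 17.5300 5.9176
43.0628 26.6277 10.3843 2.5178
50.4767 35.1254 17.5300 4.9625 0.6435
57.4017 43.0628 26.6277 9.5145 1.4776 0.0000
63.8701 50.4767 35.1254 17.5300 3.3927 0.0000 0.0000
69.9119 57.4017 43.0628 26.6277 7.7900 0.0000 0.0000 0.0000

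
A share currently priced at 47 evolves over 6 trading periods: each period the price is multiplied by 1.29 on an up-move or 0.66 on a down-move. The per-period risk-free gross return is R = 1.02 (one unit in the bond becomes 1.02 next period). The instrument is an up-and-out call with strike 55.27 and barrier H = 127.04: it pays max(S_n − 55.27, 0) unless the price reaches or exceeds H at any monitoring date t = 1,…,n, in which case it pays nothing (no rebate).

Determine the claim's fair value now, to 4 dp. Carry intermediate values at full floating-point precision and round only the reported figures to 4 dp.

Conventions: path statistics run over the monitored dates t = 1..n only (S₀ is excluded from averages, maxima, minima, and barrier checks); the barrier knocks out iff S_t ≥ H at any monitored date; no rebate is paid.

Under the martingale measure an up-move has probability p* = 0.5714; value the claim as the probability-weighted average of per-path payoffs, discounted 6 periods at R = 1.02.
Enumerate all 2^6 = 64 price paths (U = up ×1.29, D = down ×0.66); each path with k up-moves has probability p*^k·(1−p*)^(6−k).
DDDDDD: M=31.0200, payoff=0.0000, prob=0.006196
UDDDDD: M=60.6300, payoff=0.0000, prob=0.008262
DUDDDD: M=40.0158, payoff=0.0000, prob=0.008262
UUDDDD: M=78.2127, payoff=0.0000, prob=0.011016
DDUDDD: M=31.0200, payoff=0.0000, prob=0.008262
UDUDDD: M=60.6300, payoff=0.0000, prob=0.011016
DUUDDD: M=51.6204, payoff=0.0000, prob=0.011016
UUUDDD: M=100.8944, payoff=0.0000, prob=0.014688
DDDUDD: M=31.0200, payoff=0.0000, prob=0.008262
UDDUDD: M=60.6300, payoff=0.0000, prob=0.011016
DUDUDD: M=40.0158, payoff=0.0000, prob=0.011016
UUDUDD: M=78.2127, payoff=0.0000, prob=0.014688
DDUUDD: M=34.0695, payoff=0.0000, prob=0.011016
UDUUDD: M=66.5903, payoff=0.0000, prob=0.014688
DUUUDD: M=66.5903, payoff=0.0000, prob=0.014688
UUUUDD: M=130.1538, payoff=0.0000, prob=0.019584
DDDDUD: M=31.0200, payoff=0.0000, prob=0.008262
UDDDUD: M=60.6300, payoff=0.0000, prob=0.011016
DUDDUD: M=40.0158, payoff=0.0000, prob=0.011016
UUDDUD: M=78.2127, payoff=0.0000, prob=0.014688
DDUDUD: M=31.0200, payoff=0.0000, prob=0.011016
UDUDUD: M=60.6300, payoff=0.0000, prob=0.014688
DUUDUD: M=51.6204, payoff=0.0000, prob=0.014688
UUUDUD: M=100.8944, payoff=1.4250, prob=0.019584
DDDUUD: M=31.0200, payoff=0.0000, prob=0.011016
UDDUUD: M=60.6300, payoff=0.0000, prob=0.014688
DUDUUD: M=43.9496, payoff=0.0000, prob=0.014688
UUDUUD: M=85.9015, payoff=1.4250, prob=0.019584
DDUUUD: M=43.9496, payoff=0.0000, prob=0.014688
UDUUUD: M=85.9015, payoff=1.4250, prob=0.019584
DUUUUD: M=85.9015, payoff=1.4250, prob=0.019584
UUUUUD: M=167.8983, payoff=0.0000, prob=0.026112
DDDDDU: M=31.0200, payoff=0.0000, prob=0.008262
UDDDDU: M=60.6300, payoff=0.0000, prob=0.011016
DUDDDU: M=40.0158, payoff=0.0000, prob=0.011016
UUDDDU: M=78.2127, payoff=0.0000, prob=0.014688
DDUDDU: M=31.0200, payoff=0.0000, prob=0.011016
UDUDDU: M=60.6300, payoff=0.0000, prob=0.014688
DUUDDU: M=51.6204, payoff=0.0000, prob=0.014688
UUUDDU: M=100.8944, payoff=1.4250, prob=0.019584
DDDUDU: M=31.0200, payoff=0.0000, prob=0.011016
UDDUDU: M=60.6300, payoff=0.0000, prob=0.014688
DUDUDU: M=40.0158, payoff=0.0000, prob=0.014688
UUDUDU: M=78.2127, payoff=1.4250, prob=0.019584
DDUUDU: M=34.0695, payoff=0.0000, prob=0.014688
UDUUDU: M=66.5903, payoff=1.4250, prob=0.019584
DUUUDU: M=66.5903, payoff=1.4250, prob=0.019584
UUUUDU: M=130.1538, payoff=0.0000, prob=0.026112
DDDDUU: M=31.0200, payoff=0.0000, prob=0.011016
UDDDUU: M=60.6300, payoff=0.0000, prob=0.014688
DUDDUU: M=40.0158, payoff=0.0000, prob=0.014688
UUDDUU: M=78.2127, payoff=1.4250, prob=0.019584
DDUDUU: M=31.0200, payoff=0.0000, prob=0.014688
UDUDUU: M=60.6300, payoff=1.4250, prob=0.019584
DUUDUU: M=56.6950, payoff=1.4250, prob=0.019584
UUUDUU: M=110.8129, payoff=55.5429, prob=0.026112
DDDUUU: M=31.0200, payoff=0.0000, prob=0.014688
UDDUUU: M=60.6300, payoff=1.4250, prob=0.019584
DUDUUU: M=56.6950, payoff=1.4250, prob=0.019584
UUDUUU: M=110.8129, payoff=55.5429, prob=0.026112
DDUUUU: M=56.6950, payoff=1.4250, prob=0.019584
UDUUUU: M=110.8129, payoff=55.5429, prob=0.026112
DUUUUU: M=110.8129, payoff=55.5429, prob=0.026112
UUUUUU: M=216.5889, payoff=0.0000, prob=0.034815
Price = Σ prob·payoff / R^6 = 6.191937 / 1.126162 = 5.4983

price = 5.4983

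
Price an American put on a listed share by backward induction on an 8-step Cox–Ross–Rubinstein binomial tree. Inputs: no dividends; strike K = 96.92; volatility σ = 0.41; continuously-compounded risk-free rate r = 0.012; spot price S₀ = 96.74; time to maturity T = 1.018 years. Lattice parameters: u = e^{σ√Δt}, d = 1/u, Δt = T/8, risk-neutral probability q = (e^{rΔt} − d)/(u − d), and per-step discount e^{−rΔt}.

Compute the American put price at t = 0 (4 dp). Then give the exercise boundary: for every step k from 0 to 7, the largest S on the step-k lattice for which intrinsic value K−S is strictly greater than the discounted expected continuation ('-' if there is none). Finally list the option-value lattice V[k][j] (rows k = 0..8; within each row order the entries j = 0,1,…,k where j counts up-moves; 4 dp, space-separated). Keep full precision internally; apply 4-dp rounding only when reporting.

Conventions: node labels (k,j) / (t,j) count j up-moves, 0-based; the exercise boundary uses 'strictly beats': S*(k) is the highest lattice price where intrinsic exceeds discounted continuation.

price = 15.0043
boundary = - - - - 53.8932 62.3809 72.2055 83.5772
tree:
15.0043
20.5716 8.7425
27.3270 12.9811 3.9664
35.0012 18.7173 6.5213 1.0833
43.0268 26.0180 10.5027 2.0296 0.0143
50.3597 34.5391 16.4440 3.8022 0.0269 0.0000
56.6948 43.0268 24.7145 7.1228 0.0507 0.0000 0.0000
62.1680 50.3597 34.5391 13.3428 0.0955 0.0000 0.0000 0.0000
66.8965 56.6948 43.0268 24.7145 0.1800 0.0000 0.0000 0.0000 0.0000

params: Δt=0.12725 u=1.15749 d=0.86394 q=0.46871 e^(-rΔt)=0.99847
t_8 payoffs: 66.8965 56.6948 43.0268 24.7145 0.1800 0.0000 0.0000 0.0000 0.0000
t_7: node(7,0) S=34.7520 payoff=62.1680 vs cont=62.0201 → 62.1680 [stop]  node(7,1) S=46.5603 payoff=50.3597 vs cont=50.2118 → 50.3597 [stop]  node(7,2) S=62.3809 payoff=34.5391 vs cont=34.3912 → 34.5391 [stop]  node(7,3) S=83.5772 payoff=13.3428 vs cont=13.1949 → 13.3428 [stop]  node(7,4) S=111.9758 payoff=0.0000 vs cont=0.0955 → 0.0955 [wait]  node(7,5) S=150.0238 payoff=0.0000 vs cont=0.0000 → 0.0000 [wait]  node(7,6) S=201.0001 payoff=0.0000 vs cont=0.0000 → 0.0000 [wait]  node(7,7) S=269.2975 payoff=0.0000 vs cont=0.0000 → 0.0000 [wait]  ⇒ S*(7)=83.5772
t_6: node(6,0) S=40.2252 payoff=56.6948 vs cont=56.5469 → 56.6948 [stop]  node(6,1) S=53.8932 payoff=43.0268 vs cont=42.8789 → 43.0268 [stop]  node(6,2) S=72.2055 payoff=24.7145 vs cont=24.5667 → 24.7145 [stop]  node(6,3) S=96.7400 payoff=0.1800 vs cont=7.1228 → 7.1228 [wait]  node(6,4) S=129.6111 payoff=0.0000 vs cont=0.0507 → 0.0507 [wait]  node(6,5) S=173.6514 payoff=0.0000 vs cont=0.0000 → 0.0000 [wait]  node(6,6) S=232.6560 payoff=0.0000 vs cont=0.0000 → 0.0000 [wait]  ⇒ S*(6)=72.2055
t_5: node(5,0) S=46.5603 payoff=50.3597 vs cont=50.2118 → 50.3597 [stop]  node(5,1) S=62.3809 payoff=34.5391 vs cont=34.3912 → 34.5391 [stop]  node(5,2) S=83.5772 payoff=13.3428 vs cont=16.4440 → 16.4440 [wait]  node(5,3) S=111.9758 payoff=0.0000 vs cont=3.8022 → 3.8022 [wait]  node(5,4) S=150.0238 payoff=0.0000 vs cont=0.0269 → 0.0269 [wait]  node(5,5) S=201.0001 payoff=0.0000 vs cont=0.0000 → 0.0000 [wait]  ⇒ S*(5)=62.3809
t_4: node(4,0) S=53.8932 payoff=43.0268 vs cont=42.8789 → 43.0268 [stop]  node(4,1) S=72.2055 payoff=24.7145 vs cont=26.0180 → 26.0180 [wait]  node(4,2) S=96.7400 payoff=0.1800 vs cont=10.5027 → 10.5027 [wait]  node(4,3) S=129.6111 payoff=0.0000 vs cont=2.0296 → 2.0296 [wait]  node(4,4) S=173.6514 payoff=0.0000 vs cont=0.0143 → 0.0143 [wait]  ⇒ S*(4)=53.8932
t_3: node(3,0) S=62.3809 payoff=34.5391 vs cont=35.0012 → 35.0012 [wait]  node(3,1) S=83.5772 payoff=13.3428 vs cont=18.7173 → 18.7173 [wait]  node(3,2) S=111.9758 payoff=0.0000 vs cont=6.5213 → 6.5213 [wait]  node(3,3) S=150.0238 payoff=0.0000 vs cont=1.0833 → 1.0833 [wait]  ⇒ S*(3)=-
t_2: node(2,0) S=72.2055 payoff=24.7145 vs cont=27.3270 → 27.3270 [wait]  node(2,1) S=96.7400 payoff=0.1800 vs cont=12.9811 → 12.9811 [wait]  node(2,2) S=129.6111 payoff=0.0000 vs cont=3.9664 → 3.9664 [wait]  ⇒ S*(2)=-
t_1: node(1,0) S=83.5772 payoff=13.3428 vs cont=20.5716 → 20.5716 [wait]  node(1,1) S=111.9758 payoff=0.0000 vs cont=8.7425 → 8.7425 [wait]  ⇒ S*(1)=-
t_0: node(0,0) S=96.7400 payoff=0.1800 vs cont=15.0043 → 15.0043 [wait]  ⇒ S*(0)=-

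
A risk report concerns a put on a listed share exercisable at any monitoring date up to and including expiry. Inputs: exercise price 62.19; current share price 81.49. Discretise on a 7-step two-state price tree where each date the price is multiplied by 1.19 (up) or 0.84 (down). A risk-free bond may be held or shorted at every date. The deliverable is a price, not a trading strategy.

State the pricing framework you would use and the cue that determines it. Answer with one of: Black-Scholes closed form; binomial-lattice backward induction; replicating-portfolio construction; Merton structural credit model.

framework: binomial-lattice backward induction

Key observation: the defining feature is the embedded early-exercise option across 7 discrete dates on the spot-81.49 tree; pricing the strike-62.19 put means working backward with an exercise test at every node.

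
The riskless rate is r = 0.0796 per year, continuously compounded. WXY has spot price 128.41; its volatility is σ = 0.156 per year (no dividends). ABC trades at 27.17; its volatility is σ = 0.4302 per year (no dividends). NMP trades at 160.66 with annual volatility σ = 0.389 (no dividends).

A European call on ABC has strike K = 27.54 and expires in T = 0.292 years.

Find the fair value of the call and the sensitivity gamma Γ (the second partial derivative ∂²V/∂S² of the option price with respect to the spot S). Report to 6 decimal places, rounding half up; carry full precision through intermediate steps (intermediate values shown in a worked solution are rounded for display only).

σ√T = 0.4302·√0.292 = 0.232467
d₁ = (ln(S/K) + (r+σ²/2)T) / (σ√T) = (ln(27.17/27.54) + (0.0796+0.4302²/2)·0.292) / 0.232467 = (-0.013526 + 0.050264) / 0.232467 = 0.158034
d₂ = d₁ − σ√T = 0.158034 − 0.232467 = -0.074434
e^{−rT} = 0.977025
N(d₁) = 0.562785,  N(d₂) = 0.470333
Call price V = S·N(d₁) − K·e^{−rT}·N(d₂) = 15.290864 − 12.655365 = 2.635499
φ(d₁) = (1/√(2π))·e^{−d₁²/2} = 0.393992
Γ = φ(d₁) / (S·σ·√T) = 0.062379

price = 2.635499
Γ = 0.062379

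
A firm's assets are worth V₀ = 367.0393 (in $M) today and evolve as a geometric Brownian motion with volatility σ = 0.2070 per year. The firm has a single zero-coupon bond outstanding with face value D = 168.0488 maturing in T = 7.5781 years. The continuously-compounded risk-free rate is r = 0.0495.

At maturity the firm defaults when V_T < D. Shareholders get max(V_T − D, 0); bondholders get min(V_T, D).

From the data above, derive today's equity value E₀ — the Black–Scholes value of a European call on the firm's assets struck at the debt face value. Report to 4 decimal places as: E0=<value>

Work the structural quantities from V₀ = 367.0393 against face 168.0488:
d₁ = [ln(V₀/D) + (r + σ²/2)T] / (σ√T)
   = [ln(367.0393/168.0488) + (0.0495 + 0.5·0.2070²)·7.5781] / (0.2070·√7.5781)
   = [0.781215 + 0.537473] / 0.569837 = 2.314149
d₂ = d₁ − σ√T = 2.314149 − 0.569837 = 1.744312
N(d₁) = 0.989670,  N(d₂) = 0.959448,  e^(−rT) = 0.687210
E₀ = V₀·N(d₁) − D·e^(−rT)·N(d₂)
   = 367.0393·0.989670 − 168.0488·0.687210·0.959448 = 252.446295

E0=252.4463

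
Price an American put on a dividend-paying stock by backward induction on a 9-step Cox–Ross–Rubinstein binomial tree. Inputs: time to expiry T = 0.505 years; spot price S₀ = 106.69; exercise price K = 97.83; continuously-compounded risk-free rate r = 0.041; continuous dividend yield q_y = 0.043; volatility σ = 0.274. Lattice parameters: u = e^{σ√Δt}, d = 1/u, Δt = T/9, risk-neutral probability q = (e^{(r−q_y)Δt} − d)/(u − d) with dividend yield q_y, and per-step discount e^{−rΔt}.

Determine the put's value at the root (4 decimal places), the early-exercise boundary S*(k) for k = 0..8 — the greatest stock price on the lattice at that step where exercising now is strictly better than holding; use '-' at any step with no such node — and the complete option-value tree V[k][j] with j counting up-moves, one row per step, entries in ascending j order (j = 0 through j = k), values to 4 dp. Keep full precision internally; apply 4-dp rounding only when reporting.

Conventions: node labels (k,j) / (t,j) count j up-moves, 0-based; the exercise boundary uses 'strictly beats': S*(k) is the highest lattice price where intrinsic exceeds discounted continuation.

Δt=0.05611, u=1.06706, d=0.93716, q=0.48292, disc=e^(-rΔt)=0.99770
k=9 terminal: V=max(K-S,0) → 38.3413 30.0955 20.7067 10.0166 0.0000 0.0000 0.0000 0.0000 0.0000 0.0000
k=8: j=0 S=63.4779 intr=34.3521 cont=34.2803 V=34.3521[EX]; j=1 S=72.2766 intr=25.5534 cont=25.5028 V=25.5534[EX]; j=2 S=82.2949 intr=15.5351 cont=15.5086 V=15.5351[EX]; j=3 S=93.7019 intr=4.1281 cont=5.1675 V=5.1675[hold]; j=4 S=106.6900 intr=0.0000 cont=0.0000 V=0.0000[hold]; j=5 S=121.4784 intr=0.0000 cont=0.0000 V=0.0000[hold]; j=6 S=138.3166 intr=0.0000 cont=0.0000 V=0.0000[hold]; j=7 S=157.4888 intr=0.0000 cont=0.0000 V=0.0000[hold]; j=8 S=179.3185 intr=0.0000 cont=0.0000 V=0.0000[hold]  S*(8)=82.2949
k=7: j=0 S=67.7345 intr=30.0955 cont=30.0339 V=30.0955[EX]; j=1 S=77.1233 intr=20.7067 cont=20.6678 V=20.7067[EX]; j=2 S=87.8134 intr=10.0166 cont=10.5042 V=10.5042[hold]; j=3 S=99.9853 intr=0.0000 cont=2.6659 V=2.6659[hold]; j=4 S=113.8443 intr=0.0000 cont=0.0000 V=0.0000[hold]; j=5 S=129.6244 intr=0.0000 cont=0.0000 V=0.0000[hold]; j=6 S=147.5918 intr=0.0000 cont=0.0000 V=0.0000[hold]; j=7 S=168.0496 intr=0.0000 cont=0.0000 V=0.0000[hold]  S*(7)=77.1233
k=6: j=0 S=72.2766 intr=25.5534 cont=25.5028 V=25.5534[EX]; j=1 S=82.2949 intr=15.5351 cont=15.7435 V=15.7435[hold]; j=2 S=93.7019 intr=4.1281 cont=6.7035 V=6.7035[hold]; j=3 S=106.6900 intr=0.0000 cont=1.3753 V=1.3753[hold]; j=4 S=121.4784 intr=0.0000 cont=0.0000 V=0.0000[hold]; j=5 S=138.3166 intr=0.0000 cont=0.0000 V=0.0000[hold]; j=6 S=157.4888 intr=0.0000 cont=0.0000 V=0.0000[hold]  S*(6)=72.2766
k=5: j=0 S=77.1233 intr=20.7067 cont=20.7682 V=20.7682[hold]; j=1 S=87.8134 intr=10.0166 cont=11.3518 V=11.3518[hold]; j=2 S=99.9853 intr=0.0000 cont=4.1210 V=4.1210[hold]; j=3 S=113.8443 intr=0.0000 cont=0.7095 V=0.7095[hold]; j=4 S=129.6244 intr=0.0000 cont=0.0000 V=0.0000[hold]; j=5 S=147.5918 intr=0.0000 cont=0.0000 V=0.0000[hold]  S*(5)=-
k=4: j=0 S=82.2949 intr=15.5351 cont=16.1836 V=16.1836[hold]; j=1 S=93.7019 intr=4.1281 cont=7.8419 V=7.8419[hold]; j=2 S=106.6900 intr=0.0000 cont=2.4679 V=2.4679[hold]; j=3 S=121.4784 intr=0.0000 cont=0.3660 V=0.3660[hold]; j=4 S=138.3166 intr=0.0000 cont=0.0000 V=0.0000[hold]  S*(4)=-
k=3: j=0 S=87.8134 intr=10.0166 cont=12.1273 V=12.1273[hold]; j=1 S=99.9853 intr=0.0000 cont=5.2346 V=5.2346[hold]; j=2 S=113.8443 intr=0.0000 cont=1.4495 V=1.4495[hold]; j=3 S=129.6244 intr=0.0000 cont=0.1888 V=0.1888[hold]  S*(3)=-
k=2: j=0 S=93.7019 intr=4.1281 cont=8.7785 V=8.7785[hold]; j=1 S=106.6900 intr=0.0000 cont=3.3989 V=3.3989[hold]; j=2 S=121.4784 intr=0.0000 cont=0.8388 V=0.8388[hold]  S*(2)=-
k=1: j=0 S=99.9853 intr=0.0000 cont=6.1664 V=6.1664[hold]; j=1 S=113.8443 intr=0.0000 cont=2.1576 V=2.1576[hold]  S*(1)=-
k=0: j=0 S=106.6900 intr=0.0000 cont=4.2208 V=4.2208[hold]  S*(0)=-

price = 4.2208
boundary = - - - - - - 72.2766 77.1233 82.2949
tree:
4.2208
6.1664 2.1576
8.7785 3.3989 0.8388
12.1273 5.2346 1.4495 0.1888
16.1836 7.8419 2.4679 0.3660 0.0000
20.7682 11.3518 4.1210 0.7095 0.0000 0.0000
25.5534 15.7435 6.7035 1.3753 0.0000 0.0000 0.0000
30.0955 20.7067 10.5042 2.6659 0.0000 0.0000 0.0000 0.0000
34.3521 25.5534 15.5351 5.1675 0.0000 0.0000 0.0000 0.0000 0.0000
38.3413 30.0955 20.7067 10.0166 0.0000 0.0000 0.0000 0.0000 0.0000 0.0000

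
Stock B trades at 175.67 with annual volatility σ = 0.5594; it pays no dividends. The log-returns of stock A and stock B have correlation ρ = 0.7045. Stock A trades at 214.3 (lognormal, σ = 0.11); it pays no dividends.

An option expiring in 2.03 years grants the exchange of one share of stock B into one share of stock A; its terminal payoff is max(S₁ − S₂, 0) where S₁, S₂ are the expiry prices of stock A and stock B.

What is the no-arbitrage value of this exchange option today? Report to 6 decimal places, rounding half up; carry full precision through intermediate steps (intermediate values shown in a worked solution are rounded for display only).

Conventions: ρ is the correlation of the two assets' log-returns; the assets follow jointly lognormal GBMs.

σ_eff = √(σ₁² + σ₂² − 2ρσ₁σ₂) = √(0.11² + 0.5594² − 2·0.7045·0.11·0.5594) = 0.488187
d₁ = (ln(S₁/S₂) + (q₂ − q₁ + σ_eff²/2)T) / (σ_eff√T) = (ln(214.3/175.67) + (0.0 − 0.0 + 0.119163)·2.03) / 0.695560 = 0.633549
d₂ = d₁ − σ_eff√T = 0.633549 − 0.695560 = -0.062011
N(d₁) = 0.736812,  N(d₂) = 0.475277
V = S₁·e^{−q₁T}·N(d₁) − S₂·e^{−q₂T}·N(d₂) = 157.898916 − 83.491935 = 74.406981
Key observation: r never enters — measured in units of stock B, the claim is a call on S₁/S₂ struck at 1, so only the dividend yields and σ_eff matter.

exchange price = 74.406981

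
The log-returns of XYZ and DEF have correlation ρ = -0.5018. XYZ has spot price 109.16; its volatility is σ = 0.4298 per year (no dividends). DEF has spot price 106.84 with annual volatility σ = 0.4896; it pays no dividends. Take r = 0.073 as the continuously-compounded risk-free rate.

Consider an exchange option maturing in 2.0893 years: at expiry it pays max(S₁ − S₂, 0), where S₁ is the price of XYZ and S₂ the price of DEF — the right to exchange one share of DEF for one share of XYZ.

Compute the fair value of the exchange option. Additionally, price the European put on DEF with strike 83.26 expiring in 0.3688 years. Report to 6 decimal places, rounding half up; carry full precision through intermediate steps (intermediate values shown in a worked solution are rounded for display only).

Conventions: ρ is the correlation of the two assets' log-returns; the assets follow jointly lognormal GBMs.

exchange price = 48.203199
price(DEF put K=83.26) = 2.615024

σ_eff = √(σ₁² + σ₂² − 2ρσ₁σ₂) = √(0.4298² + 0.4896² − 2·-0.5018·0.4298·0.4896) = 0.797260
d₁ = (ln(S₁/S₂) + (q₂ − q₁ + σ_eff²/2)T) / (σ_eff√T) = (ln(109.16/106.84) + (0.0 − 0.0 + 0.317812)·2.0893) / 1.152393 = 0.594838
d₂ = d₁ − σ_eff√T = 0.594838 − 1.152393 = -0.557555
N(d₁) = 0.724024,  N(d₂) = 0.288574
V = S₁·e^{−q₁T}·N(d₁) − S₂·e^{−q₂T}·N(d₂) = 79.034466 − 30.831267 = 48.203199
[vanilla: DEF put K=83.26]
σ√T = 0.4896·√0.3688 = 0.297329
d₁ = (ln(S/K) + (r+σ²/2)T) / (σ√T) = (ln(106.84/83.26) + (0.073+0.4896²/2)·0.3688) / 0.297329 = (0.249364 + 0.071125) / 0.297329 = 1.077894
d₂ = d₁ − σ√T = 1.077894 − 0.297329 = 0.780565
e^{−rT} = 0.973437
N(−d₁) = 0.140541,  N(−d₂) = 0.217529
price = K·e^{−rT}·N(−d₂) − S·N(−d₁) = 17.630384 − 15.015360 = 2.615024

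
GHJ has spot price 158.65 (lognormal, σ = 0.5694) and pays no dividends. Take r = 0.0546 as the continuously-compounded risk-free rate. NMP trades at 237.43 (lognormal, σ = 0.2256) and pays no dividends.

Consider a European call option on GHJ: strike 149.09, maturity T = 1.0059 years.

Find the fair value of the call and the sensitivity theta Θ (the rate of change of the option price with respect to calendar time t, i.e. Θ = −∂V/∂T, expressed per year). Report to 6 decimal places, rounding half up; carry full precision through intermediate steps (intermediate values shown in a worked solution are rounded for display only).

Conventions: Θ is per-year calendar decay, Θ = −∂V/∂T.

price = 43.138985
Θ = -19.535056

σ√T = 0.5694·√1.0059 = 0.571077
d₁ = (ln(S/K) + (r+σ²/2)T) / (σ√T) = (ln(158.65/149.09) + (0.0546+0.5694²/2)·1.0059) / 0.571077 = (0.062150 + 0.217987) / 0.571077 = 0.490542
d₂ = d₁ − σ√T = 0.490542 − 0.571077 = -0.080536
e^{−rT} = 0.946559
N(d₁) = 0.688125,  N(d₂) = 0.467906
Call price V = S·N(d₁) − K·e^{−rT}·N(d₂) = 109.170973 − 66.031988 = 43.138985
φ(d₁) = (1/√(2π))·e^{−d₁²/2} = 0.353718
Θ = −S·φ(d₁)·σ/(2√T) − r·K·e^{−rT}·N(d₂) = −15.929709 − 3.605347 = -19.535056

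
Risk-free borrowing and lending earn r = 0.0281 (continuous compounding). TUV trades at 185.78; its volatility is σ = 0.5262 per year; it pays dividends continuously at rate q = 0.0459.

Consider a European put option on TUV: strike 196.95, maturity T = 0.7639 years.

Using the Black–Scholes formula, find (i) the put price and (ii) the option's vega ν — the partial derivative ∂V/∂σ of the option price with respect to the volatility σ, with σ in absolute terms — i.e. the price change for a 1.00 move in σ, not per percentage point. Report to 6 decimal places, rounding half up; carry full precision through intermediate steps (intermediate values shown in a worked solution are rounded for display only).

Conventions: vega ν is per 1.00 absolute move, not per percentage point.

price = 40.941932
ν = 62.377596

σ√T = 0.5262·√0.7639 = 0.459906
d₁ = (ln(S/K) + (r−q+σ²/2)T) / (σ√T) = (ln(185.78/196.95) + (0.0281−0.0459+0.5262²/2)·0.7639) / 0.459906 = (-0.058387 + 0.092159) / 0.459906 = 0.073434
d₂ = d₁ − σ√T = 0.073434 − 0.459906 = -0.386472
e^{−rT} = 0.978763
e^{−qT} = 0.965545
N(−d₁) = 0.470730,  N(−d₂) = 0.650427
Put price V = K·e^{−rT}·N(−d₂) − S·e^{−qT}·N(−d₁) = 125.381031 − 84.439099 = 40.941932
φ(d₁) = (1/√(2π))·e^{−d₁²/2} = 0.397868
ν = S·e^{−qT}·φ(d₁)·√T = 62.377596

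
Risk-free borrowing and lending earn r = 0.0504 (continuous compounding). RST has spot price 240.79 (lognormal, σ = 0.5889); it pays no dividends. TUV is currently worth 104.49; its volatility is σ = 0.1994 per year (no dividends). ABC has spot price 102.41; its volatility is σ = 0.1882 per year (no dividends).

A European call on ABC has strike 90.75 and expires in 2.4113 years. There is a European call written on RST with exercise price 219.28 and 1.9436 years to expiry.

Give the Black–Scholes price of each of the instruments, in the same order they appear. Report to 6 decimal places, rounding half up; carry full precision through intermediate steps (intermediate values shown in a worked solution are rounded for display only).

[ABC call K=90.75]
σ√T = 0.1882·√2.4113 = 0.292244
d₁ = (ln(S/K) + (r+σ²/2)T) / (σ√T) = (ln(102.41/90.75) + (0.0504+0.1882²/2)·2.4113) / 0.292244 = (0.120876 + 0.164233) / 0.292244 = 0.975585
d₂ = d₁ − σ√T = 0.975585 − 0.292244 = 0.683341
e^{−rT} = 0.885565
N(d₁) = 0.835365,  N(d₂) = 0.752804
price = S·N(d₁) − K·e^{−rT}·N(d₂) = 85.549721 − 60.499135 = 25.050586
[RST call K=219.28]
σ√T = 0.5889·√1.9436 = 0.821003
d₁ = (ln(S/K) + (r+σ²/2)T) / (σ√T) = (ln(240.79/219.28) + (0.0504+0.5889²/2)·1.9436) / 0.821003 = (0.093576 + 0.434981) / 0.821003 = 0.643793
d₂ = d₁ − σ√T = 0.643793 − 0.821003 = -0.177210
e^{−rT} = 0.906687
N(d₁) = 0.740145,  N(d₂) = 0.429672
price = S·N(d₁) − K·e^{−rT}·N(d₂) = 178.219576 − 85.426643 = 92.792933

price(ABC call K=90.75) = 25.050586
price(RST call K=219.28) = 92.792933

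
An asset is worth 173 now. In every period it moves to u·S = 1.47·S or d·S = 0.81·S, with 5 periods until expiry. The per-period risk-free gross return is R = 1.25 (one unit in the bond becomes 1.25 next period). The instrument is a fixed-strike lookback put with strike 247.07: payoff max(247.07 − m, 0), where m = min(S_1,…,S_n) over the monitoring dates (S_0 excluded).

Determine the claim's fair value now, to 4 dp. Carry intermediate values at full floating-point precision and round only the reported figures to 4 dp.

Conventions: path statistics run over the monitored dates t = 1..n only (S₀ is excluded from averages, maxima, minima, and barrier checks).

Under the martingale measure an up-move has probability p* = 0.6667; value the claim as the probability-weighted average of per-path payoffs, discounted 5 periods at R = 1.25.
Enumerate all 2^5 = 32 price paths (U = up ×1.47, D = down ×0.81); each path with k up-moves has probability p*^k·(1−p*)^(5−k).
DDDDD: m=60.3214, payoff=186.7486, prob=0.004115
UDDDD: m=109.4721, payoff=137.5979, prob=0.008230
DUDDD: m=109.4721, payoff=137.5979, prob=0.008230
UUDDD: m=198.6716, payoff=48.3984, prob=0.016461
DDUDD: m=109.4721, payoff=137.5979, prob=0.008230
UDUDD: m=198.6716, payoff=48.3984, prob=0.016461
DUUDD: m=140.1300, payoff=106.9400, prob=0.016461
UUUDD: m=254.3100, payoff=0.0000, prob=0.032922
DDDUD: m=91.9393, payoff=155.1307, prob=0.008230
UDDUD: m=166.8528, payoff=80.2172, prob=0.016461
DUDUD: m=140.1300, payoff=106.9400, prob=0.016461
UUDUD: m=254.3100, payoff=0.0000, prob=0.032922
DDUUD: m=113.5053, payoff=133.5647, prob=0.016461
UDUUD: m=205.9911, payoff=41.0789, prob=0.032922
DUUUD: m=140.1300, payoff=106.9400, prob=0.032922
UUUUD: m=254.3100, payoff=0.0000, prob=0.065844
DDDDU: m=74.4708, payoff=172.5992, prob=0.008230
UDDDU: m=135.1508, payoff=111.9192, prob=0.016461
DUDDU: m=135.1508, payoff=111.9192, prob=0.016461
UUDDU: m=245.2736, payoff=1.7964, prob=0.032922
DDUDU: m=113.5053, payoff=133.5647, prob=0.016461
UDUDU: m=205.9911, payoff=41.0789, prob=0.032922
DUUDU: m=140.1300, payoff=106.9400, prob=0.032922
UUUDU: m=254.3100, payoff=0.0000, prob=0.065844
DDDUU: m=91.9393, payoff=155.1307, prob=0.016461
UDDUU: m=166.8528, payoff=80.2172, prob=0.032922
DUDUU: m=140.1300, payoff=106.9400, prob=0.032922
UUDUU: m=254.3100, payoff=0.0000, prob=0.065844
DDUUU: m=113.5053, payoff=133.5647, prob=0.032922
UDUUU: m=205.9911, payoff=41.0789, prob=0.065844
DUUUU: m=140.1300, payoff=106.9400, prob=0.065844
UUUUU: m=254.3100, payoff=0.0000, prob=0.131687
Price = Σ prob·payoff / R^5 = 54.043281 / 3.051758 = 17.7089

price = 17.7089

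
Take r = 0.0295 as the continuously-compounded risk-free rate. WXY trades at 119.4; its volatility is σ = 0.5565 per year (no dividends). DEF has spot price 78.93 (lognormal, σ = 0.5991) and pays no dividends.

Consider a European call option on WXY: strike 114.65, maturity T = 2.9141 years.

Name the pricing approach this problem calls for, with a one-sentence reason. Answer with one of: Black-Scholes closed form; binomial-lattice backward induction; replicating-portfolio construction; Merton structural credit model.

framework: Black-Scholes closed form

Key observation: a European-exercise option on WXY struck at 114.65 — a GBM underlying with constant parameters — admits an analytic price: the data contain no early exercise, no discrete tree, no debt structure.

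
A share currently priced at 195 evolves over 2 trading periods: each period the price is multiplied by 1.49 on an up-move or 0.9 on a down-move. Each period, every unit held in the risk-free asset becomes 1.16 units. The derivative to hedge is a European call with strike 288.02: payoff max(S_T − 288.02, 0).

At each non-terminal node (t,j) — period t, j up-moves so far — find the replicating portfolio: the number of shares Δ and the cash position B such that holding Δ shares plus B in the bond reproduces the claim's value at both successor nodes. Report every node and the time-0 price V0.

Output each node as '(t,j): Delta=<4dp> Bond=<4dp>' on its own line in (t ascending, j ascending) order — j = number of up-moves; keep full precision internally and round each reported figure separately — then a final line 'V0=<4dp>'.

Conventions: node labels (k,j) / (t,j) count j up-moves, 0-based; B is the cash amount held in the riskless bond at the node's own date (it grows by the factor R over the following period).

(0,0): Delta=0.4785 Bond=-72.3874
(1,0): Delta=0.0000 Bond=0.0000
(1,1): Delta=0.8453 Bond=-190.5458
V0=20.9119

The replicating-portfolio and risk-neutral prices coincide; use p* = (1.16−0.9)/(1.49−0.9) = 0.4407 for the latter.
Terminal payoffs: V(2,0)=0.0000, V(2,1)=0.0000, V(2,2)=144.8995
(1,0): S=175.5000. Δ = (V_up−V_dn)/(S_up−S_dn) = (0.0000−0.0000)/(261.4950−157.9500) = 0.0000. V = [p*·0.0000 + (1−p*)·0.0000]/1.16 = 0.0000. B = V − Δ·S = 0.0000.
(1,1): S=290.5500. Δ = (V_up−V_dn)/(S_up−S_dn) = (144.8995−0.0000)/(432.9195−261.4950) = 0.8453. V = [p*·144.8995 + (1−p*)·0.0000]/1.16 = 55.0466. B = V − Δ·S = -190.5458.
(0,0): S=195.0000. Δ = (V_up−V_dn)/(S_up−S_dn) = (55.0466−0.0000)/(290.5500−175.5000) = 0.4785. V = [p*·55.0466 + (1−p*)·0.0000]/1.16 = 20.9119. B = V − Δ·S = -72.3874.
As a check, the time-0 holding Δ(0,0)·S0 + B(0,0) comes to 20.9119 — exactly V0.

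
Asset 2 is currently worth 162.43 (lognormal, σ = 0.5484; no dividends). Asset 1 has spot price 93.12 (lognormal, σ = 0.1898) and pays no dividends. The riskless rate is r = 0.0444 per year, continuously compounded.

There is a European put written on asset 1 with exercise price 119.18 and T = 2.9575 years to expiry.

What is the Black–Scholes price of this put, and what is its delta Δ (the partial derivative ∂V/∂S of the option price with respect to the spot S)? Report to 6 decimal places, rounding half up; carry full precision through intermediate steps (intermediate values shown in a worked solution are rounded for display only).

price = 19.292597
Δ = -0.575520

σ√T = 0.1898·√2.9575 = 0.326406
d₁ = (ln(S/K) + (r+σ²/2)T) / (σ√T) = (ln(93.12/119.18) + (0.0444+0.1898²/2)·2.9575) / 0.326406 = (-0.246746 + 0.184584) / 0.326406 = -0.190445
d₂ = d₁ − σ√T = -0.190445 − 0.326406 = -0.516851
e^{−rT} = 0.876943
N(−d₁) = 0.575520,  N(−d₂) = 0.697370
Put price V = K·e^{−rT}·N(−d₂) − S·N(−d₁) = 72.884995 − 53.592398 = 19.292597
Δ = −N(−d₁) = -0.575520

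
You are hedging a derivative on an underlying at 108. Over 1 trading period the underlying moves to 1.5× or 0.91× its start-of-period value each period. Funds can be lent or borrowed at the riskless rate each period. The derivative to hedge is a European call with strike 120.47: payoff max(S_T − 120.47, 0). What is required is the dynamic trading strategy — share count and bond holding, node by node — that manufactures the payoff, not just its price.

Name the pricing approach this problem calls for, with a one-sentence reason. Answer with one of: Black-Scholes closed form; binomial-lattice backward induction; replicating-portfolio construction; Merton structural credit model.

Key observation: a price alone would not answer the question — the per-node share/bond construction on the spot-108, 1.5/0.91 tree is required, and only the replicating-portfolio method yields it.

framework: replicating-portfolio construction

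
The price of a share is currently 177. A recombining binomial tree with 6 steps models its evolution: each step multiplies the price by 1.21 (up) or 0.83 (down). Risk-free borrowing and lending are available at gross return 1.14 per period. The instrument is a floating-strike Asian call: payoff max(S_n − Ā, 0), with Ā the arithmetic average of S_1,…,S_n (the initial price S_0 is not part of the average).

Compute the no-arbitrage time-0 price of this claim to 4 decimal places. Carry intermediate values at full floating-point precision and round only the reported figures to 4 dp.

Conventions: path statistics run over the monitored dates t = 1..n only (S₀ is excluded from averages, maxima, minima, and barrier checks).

price = 47.0089

Under the martingale measure an up-move has probability p* = 0.8158; value the claim as the probability-weighted average of per-path payoffs, discounted 6 periods at R = 1.14.
Enumerate all 2^6 = 64 price paths (U = up ×1.21, D = down ×0.83); each path with k up-moves has probability p*^k·(1−p*)^(6−k).
DDDDDD: Ā=96.9404, payoff=0.0000, prob=0.000039
UDDDDD: Ā=141.3227, payoff=0.0000, prob=0.000173
DUDDDD: Ā=130.1127, payoff=0.0000, prob=0.000173
UUDDDD: Ā=189.6824, payoff=0.0000, prob=0.000766
DDUDDD: Ā=120.8084, payoff=0.0000, prob=0.000173
UDUDDD: Ā=176.1183, payoff=0.0000, prob=0.000766
DUUDDD: Ā=164.9083, payoff=0.0000, prob=0.000766
UUUDDD: Ā=240.4085, payoff=0.0000, prob=0.003394
DDDUDD: Ā=113.0859, payoff=0.0000, prob=0.000173
UDDUDD: Ā=164.8601, payoff=0.0000, prob=0.000766
DUDUDD: Ā=153.6501, payoff=0.0000, prob=0.000766
UUDUDD: Ā=223.9959, payoff=0.0000, prob=0.003394
DDUUDD: Ā=144.3458, payoff=0.0000, prob=0.000766
UDUUDD: Ā=210.4318, payoff=0.0000, prob=0.003394
DUUUDD: Ā=199.2218, payoff=0.0000, prob=0.003394
UUUUDD: Ā=290.4318, payoff=0.0000, prob=0.015029
DDDDUD: Ā=106.6761, payoff=0.0000, prob=0.000173
UDDDUD: Ā=155.5158, payoff=0.0000, prob=0.000766
DUDDUD: Ā=144.3058, payoff=0.0000, prob=0.000766
UUDDUD: Ā=210.3735, payoff=0.0000, prob=0.003394
DDUDUD: Ā=135.0015, payoff=0.0000, prob=0.000766
UDUDUD: Ā=196.8094, payoff=0.0000, prob=0.003394
DUUDUD: Ā=185.5994, payoff=0.0000, prob=0.003394
UUUDUD: Ā=270.5726, payoff=0.0000, prob=0.015029
DDDUUD: Ā=127.2789, payoff=0.0000, prob=0.000766
UDDUUD: Ā=185.5512, payoff=0.0000, prob=0.003394
DUDUUD: Ā=174.3412, payoff=4.9519, prob=0.003394
UUDUUD: Ā=254.1601, payoff=7.2191, prob=0.015029
DDUUUD: Ā=165.0369, payoff=14.2562, prob=0.003394
UDUUUD: Ā=240.5960, payoff=20.7832, prob=0.015029
DUUUUD: Ā=229.3860, payoff=31.9932, prob=0.015029
UUUUUD: Ā=334.4061, payoff=46.6406, prob=0.066559
DDDDDU: Ā=101.3560, payoff=0.0000, prob=0.000173
UDDDDU: Ā=147.7600, payoff=0.0000, prob=0.000766
DUDDDU: Ā=136.5500, payoff=0.0000, prob=0.000766
UUDDDU: Ā=199.0669, payoff=0.0000, prob=0.003394
DDUDDU: Ā=127.2457, payoff=0.0000, prob=0.000766
UDUDDU: Ā=185.5028, payoff=0.0000, prob=0.003394
DUUDDU: Ā=174.2928, payoff=5.0003, prob=0.003394
UUUDDU: Ā=254.0895, payoff=7.2896, prob=0.015029
DDDUDU: Ā=119.5232, payoff=3.4630, prob=0.000766
UDDUDU: Ā=174.2446, payoff=5.0485, prob=0.003394
DUDUDU: Ā=163.0346, payoff=16.2585, prob=0.003394
UUDUDU: Ā=237.6769, payoff=23.7022, prob=0.015029
DDUUDU: Ā=153.7303, payoff=25.5628, prob=0.003394
UDUUDU: Ā=224.1128, payoff=37.2663, prob=0.015029
DUUUDU: Ā=212.9028, payoff=48.4763, prob=0.015029
UUUUDU: Ā=310.3764, payoff=70.6703, prob=0.066559
DDDDUU: Ā=113.1134, payoff=9.8728, prob=0.000766
UDDDUU: Ā=164.9003, payoff=14.3928, prob=0.003394
DUDDUU: Ā=153.6903, payoff=25.6028, prob=0.003394
UUDDUU: Ā=224.0545, payoff=37.3246, prob=0.015029
DDUDUU: Ā=144.3860, payoff=34.9071, prob=0.003394
UDUDUU: Ā=210.4904, payoff=50.8887, prob=0.015029
DUUDUU: Ā=199.2804, payoff=62.0987, prob=0.015029
UUUDUU: Ā=290.5172, payoff=90.5295, prob=0.066559
DDDUUU: Ā=136.6634, payoff=42.6297, prob=0.003394
UDDUUU: Ā=199.2322, payoff=62.1469, prob=0.015029
DUDUUU: Ā=188.0222, payoff=73.3569, prob=0.015029
UUDUUU: Ā=274.1047, payoff=106.9420, prob=0.066559
DDUUUU: Ā=178.7179, payoff=82.6612, prob=0.015029
UDUUUU: Ā=260.5406, payoff=120.5061, prob=0.066559
DUUUUU: Ā=249.3306, payoff=131.7161, prob=0.066559
UUUUUU: Ā=363.4819, payoff=192.0199, prob=0.294760
Price = Σ prob·payoff / R^6 = 103.183343 / 2.194973 = 47.0089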